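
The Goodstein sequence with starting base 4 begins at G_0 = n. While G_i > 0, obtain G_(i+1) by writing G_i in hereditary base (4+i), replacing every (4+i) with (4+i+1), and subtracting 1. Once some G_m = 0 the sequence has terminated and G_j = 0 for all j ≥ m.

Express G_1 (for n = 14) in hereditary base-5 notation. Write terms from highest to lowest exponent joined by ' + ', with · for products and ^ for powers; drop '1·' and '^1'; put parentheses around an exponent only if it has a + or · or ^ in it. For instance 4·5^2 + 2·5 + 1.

3·5 + 1

(0) 14|_4 = 3·4 + 2 ↦ 3·5 + 2|_5 = 17 ⇒ 16
(1) 16|_5 = 3·5 + 1 ↦ 3·6 + 1|_6 = 19 ⇒ 18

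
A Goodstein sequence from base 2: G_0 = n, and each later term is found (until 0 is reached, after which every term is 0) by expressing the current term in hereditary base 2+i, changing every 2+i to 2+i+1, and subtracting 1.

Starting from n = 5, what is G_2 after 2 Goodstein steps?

255

step 0: 5 = 2^2 + 1; sub 3 for 2: 3^3 + 1; = 28; G_1 = 28−1 = 27
step 1: 27 = 3^3; sub 4 for 3: 4^4; = 256; G_2 = 256−1 = 255
step 2: 255 = 3·4^3 + 3·4^2 + 3·4 + 3; sub 5 for 4: 3·5^3 + 3·5^2 + 3·5 + 3; = 468; G_3 = 468−1 = 467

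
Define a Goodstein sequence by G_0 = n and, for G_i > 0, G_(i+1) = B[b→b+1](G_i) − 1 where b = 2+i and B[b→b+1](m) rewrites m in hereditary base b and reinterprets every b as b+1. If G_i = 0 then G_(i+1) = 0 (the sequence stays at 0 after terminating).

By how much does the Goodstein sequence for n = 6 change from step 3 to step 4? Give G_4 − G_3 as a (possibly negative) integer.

43530

[0] 6 ≡ 2^2 + 2 (base 2). Lift 3: 30. −1: 29.
[1] 29 ≡ 3^3 + 2 (base 3). Lift 4: 258. −1: 257.
[2] 257 ≡ 4^4 + 1 (base 4). Lift 5: 3126. −1: 3125.
[3] 3125 ≡ 5^5 (base 5). Lift 6: 46656. −1: 46655.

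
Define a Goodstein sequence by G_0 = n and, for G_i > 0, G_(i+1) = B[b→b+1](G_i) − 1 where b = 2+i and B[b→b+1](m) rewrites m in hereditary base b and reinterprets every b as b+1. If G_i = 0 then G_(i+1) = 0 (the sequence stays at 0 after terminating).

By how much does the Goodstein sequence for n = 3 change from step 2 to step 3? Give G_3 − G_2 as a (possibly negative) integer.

step 0: 3 = 2 + 1; sub 3 for 2: 3 + 1; = 4; G_1 = 4−1 = 3
step 1: 3 = 3; sub 4 for 3: 4; = 4; G_2 = 4−1 = 3
step 2: 3 = 3; sub 5 for 4: 3; = 3; G_3 = 3−1 = 2

-1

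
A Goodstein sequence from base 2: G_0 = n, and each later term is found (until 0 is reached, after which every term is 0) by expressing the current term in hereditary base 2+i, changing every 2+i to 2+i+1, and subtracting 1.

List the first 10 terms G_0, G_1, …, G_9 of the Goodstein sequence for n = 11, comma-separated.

G_0 = 11. HB_2(11) = 2^(2 + 1) + 2 + 1. Bump = 85. G_1 = 84.
G_1 = 84. HB_3(84) = 3^(3 + 1) + 3. Bump = 1028. G_2 = 1027.
G_2 = 1027. HB_4(1027) = 4^(4 + 1) + 3. Bump = 15628. G_3 = 15627.
G_3 = 15627. HB_5(15627) = 5^(5 + 1) + 2. Bump = 279938. G_4 = 279937.
G_4 = 279937. HB_6(279937) = 6^(6 + 1) + 1. Bump = 5764802. G_5 = 5764801.
G_5 = 5764801. HB_7(5764801) = 7^(7 + 1). Bump = 134217728. G_6 = 134217727.
G_6 = 134217727. HB_8(134217727) = 7·8^8 + 7·8^7 + 7·8^6 + 7·8^5 + 7·8^4 + 7·8^3 + 7·8^2 + 7·8 + 7. Bump = 2749609303. G_7 = 2749609302.
G_7 = 2749609302. HB_9(2749609302) = 7·9^9 + 7·9^7 + 7·9^6 + 7·9^5 + 7·9^4 + 7·9^3 + 7·9^2 + 7·9 + 6. Bump = 70077777776. G_8 = 70077777775.
G_8 = 70077777775. HB_10(70077777775) = 7·10^10 + 7·10^7 + 7·10^6 + 7·10^5 + 7·10^4 + 7·10^3 + 7·10^2 + 7·10 + 5. Bump = 1997331745491. G_9 = 1997331745490.

11, 84, 1027, 15627, 279937, 5764801, 134217727, 2749609302, 70077777775, 1997331745490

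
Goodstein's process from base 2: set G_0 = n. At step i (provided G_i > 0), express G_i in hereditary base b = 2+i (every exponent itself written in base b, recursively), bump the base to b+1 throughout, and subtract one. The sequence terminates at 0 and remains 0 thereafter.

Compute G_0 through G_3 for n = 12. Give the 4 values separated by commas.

12, 107, 1065, 15685

12 —HB2→ 2^(2 + 1) + 2^2 —bump→ 3^(3 + 1) + 3^3 = 108 —(−1)→ 107
107 —HB3→ 3^(3 + 1) + 2·3^2 + 2·3 + 2 —bump→ 4^(4 + 1) + 2·4^2 + 2·4 + 2 = 1066 —(−1)→ 1065
1065 —HB4→ 4^(4 + 1) + 2·4^2 + 2·4 + 1 —bump→ 5^(5 + 1) + 2·5^2 + 2·5 + 1 = 15686 —(−1)→ 15685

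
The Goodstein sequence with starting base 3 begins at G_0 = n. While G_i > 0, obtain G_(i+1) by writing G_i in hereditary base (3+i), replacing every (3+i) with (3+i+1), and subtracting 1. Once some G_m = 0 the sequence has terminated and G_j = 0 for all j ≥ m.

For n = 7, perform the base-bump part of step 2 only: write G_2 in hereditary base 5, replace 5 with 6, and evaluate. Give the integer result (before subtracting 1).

10

G_0=7  [base 3] 2·3 + 1  →[3↦4]→  2·4 + 1 = 9  −1 ⇒ G_1=8
G_1=8  [base 4] 2·4  →[4↦5]→  2·5 = 10  −1 ⇒ G_2=9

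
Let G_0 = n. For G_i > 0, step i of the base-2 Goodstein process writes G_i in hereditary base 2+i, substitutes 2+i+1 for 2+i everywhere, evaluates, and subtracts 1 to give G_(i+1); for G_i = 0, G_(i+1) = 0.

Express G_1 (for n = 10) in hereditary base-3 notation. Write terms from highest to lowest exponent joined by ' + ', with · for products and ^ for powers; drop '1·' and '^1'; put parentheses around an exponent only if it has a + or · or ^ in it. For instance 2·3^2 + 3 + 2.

[0] 10 ≡ 2^(2 + 1) + 2 (base 2). Lift 3: 84. −1: 83.
[1] 83 ≡ 3^(3 + 1) + 2 (base 3). Lift 4: 1026. −1: 1025.

3^(3 + 1) + 2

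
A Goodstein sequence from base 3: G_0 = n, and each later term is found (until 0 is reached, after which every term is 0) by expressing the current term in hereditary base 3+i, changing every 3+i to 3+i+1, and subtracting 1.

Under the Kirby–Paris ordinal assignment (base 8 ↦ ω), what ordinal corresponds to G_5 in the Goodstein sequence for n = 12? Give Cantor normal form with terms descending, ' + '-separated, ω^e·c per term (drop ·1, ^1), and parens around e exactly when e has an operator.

step 0: 12 = 3^2 + 3; sub 4 for 3: 4^2 + 4; = 20; G_1 = 20−1 = 19
step 1: 19 = 4^2 + 3; sub 5 for 4: 5^2 + 3; = 28; G_2 = 28−1 = 27
step 2: 27 = 5^2 + 2; sub 6 for 5: 6^2 + 2; = 38; G_3 = 38−1 = 37
step 3: 37 = 6^2 + 1; sub 7 for 6: 7^2 + 1; = 50; G_4 = 50−1 = 49
step 4: 49 = 7^2; sub 8 for 7: 8^2; = 64; G_5 = 64−1 = 63
step 5: 63 = 7·8 + 7; sub 9 for 8: 7·9 + 7; = 70; G_6 = 70−1 = 69

ω·7 + 7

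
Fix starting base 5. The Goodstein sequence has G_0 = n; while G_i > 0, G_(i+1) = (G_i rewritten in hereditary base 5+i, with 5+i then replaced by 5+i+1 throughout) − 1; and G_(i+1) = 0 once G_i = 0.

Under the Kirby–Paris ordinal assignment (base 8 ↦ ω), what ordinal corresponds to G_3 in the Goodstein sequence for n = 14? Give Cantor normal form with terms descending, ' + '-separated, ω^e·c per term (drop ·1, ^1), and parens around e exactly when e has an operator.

G_0 = 14. HB_5(14) = 2·5 + 4. Bump = 16. G_1 = 15.
G_1 = 15. HB_6(15) = 2·6 + 3. Bump = 17. G_2 = 16.
G_2 = 16. HB_7(16) = 2·7 + 2. Bump = 18. G_3 = 17.

ω·2 + 1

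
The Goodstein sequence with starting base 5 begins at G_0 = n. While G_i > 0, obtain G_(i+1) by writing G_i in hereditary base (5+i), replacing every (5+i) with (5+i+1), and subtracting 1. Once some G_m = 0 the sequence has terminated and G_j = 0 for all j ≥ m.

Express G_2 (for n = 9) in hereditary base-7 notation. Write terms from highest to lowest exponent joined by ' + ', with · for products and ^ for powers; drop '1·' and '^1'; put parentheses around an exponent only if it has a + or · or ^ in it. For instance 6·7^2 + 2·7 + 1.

7 + 2

i=0: 9 = 5 + 4 (b=5); 5→6: 6 + 4 = 10; 10−1 = 9
i=1: 9 = 6 + 3 (b=6); 6→7: 7 + 3 = 10; 10−1 = 9
i=2: 9 = 7 + 2 (b=7); 7→8: 8 + 2 = 10; 10−1 = 9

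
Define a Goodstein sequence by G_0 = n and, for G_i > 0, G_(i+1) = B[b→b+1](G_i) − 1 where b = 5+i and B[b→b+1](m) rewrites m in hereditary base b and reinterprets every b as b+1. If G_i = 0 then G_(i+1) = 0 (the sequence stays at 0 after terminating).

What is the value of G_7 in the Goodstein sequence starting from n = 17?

27

step 0: 17 = 3·5 + 2; sub 6 for 5: 3·6 + 2; = 20; G_1 = 20−1 = 19
step 1: 19 = 3·6 + 1; sub 7 for 6: 3·7 + 1; = 22; G_2 = 22−1 = 21
step 2: 21 = 3·7; sub 8 for 7: 3·8; = 24; G_3 = 24−1 = 23
step 3: 23 = 2·8 + 7; sub 9 for 8: 2·9 + 7; = 25; G_4 = 25−1 = 24
step 4: 24 = 2·9 + 6; sub 10 for 9: 2·10 + 6; = 26; G_5 = 26−1 = 25
step 5: 25 = 2·10 + 5; sub 11 for 10: 2·11 + 5; = 27; G_6 = 27−1 = 26
step 6: 26 = 2·11 + 4; sub 12 for 11: 2·12 + 4; = 28; G_7 = 28−1 = 27
step 7: 27 = 2·12 + 3; sub 13 for 12: 2·13 + 3; = 29; G_8 = 29−1 = 28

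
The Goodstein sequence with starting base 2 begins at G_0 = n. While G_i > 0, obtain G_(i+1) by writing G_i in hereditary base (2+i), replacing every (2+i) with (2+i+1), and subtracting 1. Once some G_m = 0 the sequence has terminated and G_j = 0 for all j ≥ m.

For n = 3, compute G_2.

3

G_0 = 3. HB_2(3) = 2 + 1. Bump = 4. G_1 = 3.
G_1 = 3. HB_3(3) = 3. Bump = 4. G_2 = 3.
G_2 = 3. HB_4(3) = 3. Bump = 3. G_3 = 2.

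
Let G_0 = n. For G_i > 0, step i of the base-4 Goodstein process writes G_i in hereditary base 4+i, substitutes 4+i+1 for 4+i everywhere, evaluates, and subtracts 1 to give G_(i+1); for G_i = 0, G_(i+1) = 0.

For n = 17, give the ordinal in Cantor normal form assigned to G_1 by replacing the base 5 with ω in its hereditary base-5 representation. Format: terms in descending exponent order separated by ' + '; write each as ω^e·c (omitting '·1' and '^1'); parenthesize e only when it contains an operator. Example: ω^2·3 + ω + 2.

i=0: 17 = 4^2 + 1 (b=4); 4→5: 5^2 + 1 = 26; 26−1 = 25
i=1: 25 = 5^2 (b=5); 5→6: 6^2 = 36; 36−1 = 35

ω^2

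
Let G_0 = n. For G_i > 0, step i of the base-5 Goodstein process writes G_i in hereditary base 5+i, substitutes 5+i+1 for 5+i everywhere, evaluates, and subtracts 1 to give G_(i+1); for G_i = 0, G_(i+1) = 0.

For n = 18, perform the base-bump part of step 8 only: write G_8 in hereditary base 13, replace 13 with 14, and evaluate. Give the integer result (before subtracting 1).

32

G_0=18  [base 5] 3·5 + 3  →[5↦6]→  3·6 + 3 = 21  −1 ⇒ G_1=20
G_1=20  [base 6] 3·6 + 2  →[6↦7]→  3·7 + 2 = 23  −1 ⇒ G_2=22
G_2=22  [base 7] 3·7 + 1  →[7↦8]→  3·8 + 1 = 25  −1 ⇒ G_3=24
G_3=24  [base 8] 3·8  →[8↦9]→  3·9 = 27  −1 ⇒ G_4=26
G_4=26  [base 9] 2·9 + 8  →[9↦10]→  2·10 + 8 = 28  −1 ⇒ G_5=27
G_5=27  [base 10] 2·10 + 7  →[10↦11]→  2·11 + 7 = 29  −1 ⇒ G_6=28
G_6=28  [base 11] 2·11 + 6  →[11↦12]→  2·12 + 6 = 30  −1 ⇒ G_7=29
G_7=29  [base 12] 2·12 + 5  →[12↦13]→  2·13 + 5 = 31  −1 ⇒ G_8=30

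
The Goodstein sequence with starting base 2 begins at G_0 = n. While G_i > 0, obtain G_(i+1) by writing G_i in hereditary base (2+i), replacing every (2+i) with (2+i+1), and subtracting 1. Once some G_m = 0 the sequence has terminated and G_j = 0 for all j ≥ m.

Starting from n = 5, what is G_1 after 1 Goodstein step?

G_0 = 5. HB_2(5) = 2^2 + 1. Bump = 28. G_1 = 27.
G_1 = 27. HB_3(27) = 3^3. Bump = 256. G_2 = 255.

27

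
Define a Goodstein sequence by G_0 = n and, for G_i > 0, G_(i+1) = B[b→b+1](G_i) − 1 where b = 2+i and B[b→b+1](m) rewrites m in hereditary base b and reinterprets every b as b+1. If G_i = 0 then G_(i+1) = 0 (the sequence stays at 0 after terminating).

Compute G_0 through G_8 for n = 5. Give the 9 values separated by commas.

base 2: 5 = 2^2 + 1; at 3: 3^3 + 1 = 28; next = 27
base 3: 27 = 3^3; at 4: 4^4 = 256; next = 255
base 4: 255 = 3·4^3 + 3·4^2 + 3·4 + 3; at 5: 3·5^3 + 3·5^2 + 3·5 + 3 = 468; next = 467
base 5: 467 = 3·5^3 + 3·5^2 + 3·5 + 2; at 6: 3·6^3 + 3·6^2 + 3·6 + 2 = 776; next = 775
base 6: 775 = 3·6^3 + 3·6^2 + 3·6 + 1; at 7: 3·7^3 + 3·7^2 + 3·7 + 1 = 1198; next = 1197
base 7: 1197 = 3·7^3 + 3·7^2 + 3·7; at 8: 3·8^3 + 3·8^2 + 3·8 = 1752; next = 1751
base 8: 1751 = 3·8^3 + 3·8^2 + 2·8 + 7; at 9: 3·9^3 + 3·9^2 + 2·9 + 7 = 2455; next = 2454
base 9: 2454 = 3·9^3 + 3·9^2 + 2·9 + 6; at 10: 3·10^3 + 3·10^2 + 2·10 + 6 = 3326; next = 3325

5, 27, 255, 467, 775, 1197, 1751, 2454, 3325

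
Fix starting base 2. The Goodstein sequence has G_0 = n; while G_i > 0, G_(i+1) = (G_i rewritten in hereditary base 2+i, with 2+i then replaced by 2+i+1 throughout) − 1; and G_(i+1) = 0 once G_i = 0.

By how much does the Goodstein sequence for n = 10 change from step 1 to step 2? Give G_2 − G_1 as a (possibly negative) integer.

i=0: 10 = 2^(2 + 1) + 2 (b=2); 2→3: 3^(3 + 1) + 3 = 84; 84−1 = 83
i=1: 83 = 3^(3 + 1) + 2 (b=3); 3→4: 4^(4 + 1) + 2 = 1026; 1026−1 = 1025

942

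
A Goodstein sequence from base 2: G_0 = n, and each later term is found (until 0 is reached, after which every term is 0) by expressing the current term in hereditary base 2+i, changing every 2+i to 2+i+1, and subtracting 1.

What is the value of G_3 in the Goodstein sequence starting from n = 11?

15627

step 0: 11 = 2^(2 + 1) + 2 + 1; sub 3 for 2: 3^(3 + 1) + 3 + 1; = 85; G_1 = 85−1 = 84
step 1: 84 = 3^(3 + 1) + 3; sub 4 for 3: 4^(4 + 1) + 4; = 1028; G_2 = 1028−1 = 1027
step 2: 1027 = 4^(4 + 1) + 3; sub 5 for 4: 5^(5 + 1) + 3; = 15628; G_3 = 15628−1 = 15627
step 3: 15627 = 5^(5 + 1) + 2; sub 6 for 5: 6^(6 + 1) + 2; = 279938; G_4 = 279938−1 = 279937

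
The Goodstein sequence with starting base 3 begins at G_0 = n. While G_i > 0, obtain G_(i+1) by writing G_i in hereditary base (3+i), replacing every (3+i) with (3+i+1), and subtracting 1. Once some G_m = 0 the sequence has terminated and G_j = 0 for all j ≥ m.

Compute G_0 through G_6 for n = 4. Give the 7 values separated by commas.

4, 4, 4, 3, 2, 1, 0

G_0=4  [base 3] 3 + 1  →[3↦4]→  4 + 1 = 5  −1 ⇒ G_1=4
G_1=4  [base 4] 4  →[4↦5]→  5 = 5  −1 ⇒ G_2=4
G_2=4  [base 5] 4  →[5↦6]→  4 = 4  −1 ⇒ G_3=3
G_3=3  [base 6] 3  →[6↦7]→  3 = 3  −1 ⇒ G_4=2
G_4=2  [base 7] 2  →[7↦8]→  2 = 2  −1 ⇒ G_5=1
G_5=1  [base 8] 1  →[8↦9]→  1 = 1  −1 ⇒ G_6=0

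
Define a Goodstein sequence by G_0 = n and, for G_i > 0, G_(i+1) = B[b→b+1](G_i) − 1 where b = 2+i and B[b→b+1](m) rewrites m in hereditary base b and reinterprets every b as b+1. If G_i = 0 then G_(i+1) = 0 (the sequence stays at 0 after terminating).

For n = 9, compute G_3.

9842

i=0: 9 = 2^(2 + 1) + 1 (b=2); 2→3: 3^(3 + 1) + 1 = 82; 82−1 = 81
i=1: 81 = 3^(3 + 1) (b=3); 3→4: 4^(4 + 1) = 1024; 1024−1 = 1023
i=2: 1023 = 3·4^4 + 3·4^3 + 3·4^2 + 3·4 + 3 (b=4); 4→5: 3·5^5 + 3·5^3 + 3·5^2 + 3·5 + 3 = 9843; 9843−1 = 9842
i=3: 9842 = 3·5^5 + 3·5^3 + 3·5^2 + 3·5 + 2 (b=5); 5→6: 3·6^6 + 3·6^3 + 3·6^2 + 3·6 + 2 = 140744; 140744−1 = 140743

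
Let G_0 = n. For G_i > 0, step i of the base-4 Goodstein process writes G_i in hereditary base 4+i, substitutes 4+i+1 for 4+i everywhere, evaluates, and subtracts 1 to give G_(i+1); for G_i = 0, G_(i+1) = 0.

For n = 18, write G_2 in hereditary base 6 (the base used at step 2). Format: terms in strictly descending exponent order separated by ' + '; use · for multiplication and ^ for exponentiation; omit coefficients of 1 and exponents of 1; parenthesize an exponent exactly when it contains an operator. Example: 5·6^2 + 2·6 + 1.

6^2

i=0: 18 = 4^2 + 2 (b=4); 4→5: 5^2 + 2 = 27; 27−1 = 26
i=1: 26 = 5^2 + 1 (b=5); 5→6: 6^2 + 1 = 37; 37−1 = 36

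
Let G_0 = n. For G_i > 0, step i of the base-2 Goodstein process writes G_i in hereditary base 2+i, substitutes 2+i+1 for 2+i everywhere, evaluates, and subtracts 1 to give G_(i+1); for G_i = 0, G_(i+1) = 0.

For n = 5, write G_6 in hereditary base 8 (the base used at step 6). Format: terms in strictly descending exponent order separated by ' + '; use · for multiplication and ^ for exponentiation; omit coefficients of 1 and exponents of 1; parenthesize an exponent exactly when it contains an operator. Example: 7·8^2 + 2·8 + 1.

5 —HB2→ 2^2 + 1 —bump→ 3^3 + 1 = 28 —(−1)→ 27
27 —HB3→ 3^3 —bump→ 4^4 = 256 —(−1)→ 255
255 —HB4→ 3·4^3 + 3·4^2 + 3·4 + 3 —bump→ 3·5^3 + 3·5^2 + 3·5 + 3 = 468 —(−1)→ 467
467 —HB5→ 3·5^3 + 3·5^2 + 3·5 + 2 —bump→ 3·6^3 + 3·6^2 + 3·6 + 2 = 776 —(−1)→ 775
775 —HB6→ 3·6^3 + 3·6^2 + 3·6 + 1 —bump→ 3·7^3 + 3·7^2 + 3·7 + 1 = 1198 —(−1)→ 1197
1197 —HB7→ 3·7^3 + 3·7^2 + 3·7 —bump→ 3·8^3 + 3·8^2 + 3·8 = 1752 —(−1)→ 1751
1751 —HB8→ 3·8^3 + 3·8^2 + 2·8 + 7 —bump→ 3·9^3 + 3·9^2 + 2·9 + 7 = 2455 —(−1)→ 2454

3·8^3 + 3·8^2 + 2·8 + 7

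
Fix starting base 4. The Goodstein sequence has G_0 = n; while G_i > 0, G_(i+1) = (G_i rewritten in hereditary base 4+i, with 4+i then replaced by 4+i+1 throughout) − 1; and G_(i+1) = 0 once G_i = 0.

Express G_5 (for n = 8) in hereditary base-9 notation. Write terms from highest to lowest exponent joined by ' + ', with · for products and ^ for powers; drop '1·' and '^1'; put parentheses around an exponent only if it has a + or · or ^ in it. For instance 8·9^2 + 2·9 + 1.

8 —HB4→ 2·4 —bump→ 2·5 = 10 —(−1)→ 9
9 —HB5→ 5 + 4 —bump→ 6 + 4 = 10 —(−1)→ 9
9 —HB6→ 6 + 3 —bump→ 7 + 3 = 10 —(−1)→ 9
9 —HB7→ 7 + 2 —bump→ 8 + 2 = 10 —(−1)→ 9
9 —HB8→ 8 + 1 —bump→ 9 + 1 = 10 —(−1)→ 9

9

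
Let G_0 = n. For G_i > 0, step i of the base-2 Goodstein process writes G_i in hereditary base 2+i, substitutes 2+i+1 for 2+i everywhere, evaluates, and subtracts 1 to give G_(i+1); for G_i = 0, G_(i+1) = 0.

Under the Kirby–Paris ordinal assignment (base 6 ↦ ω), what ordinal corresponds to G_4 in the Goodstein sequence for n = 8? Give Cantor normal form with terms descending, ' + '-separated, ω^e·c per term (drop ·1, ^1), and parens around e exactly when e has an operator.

ω^ω·2 + ω^2·2 + ω + 5

G_0=8  [base 2] 2^(2 + 1)  →[2↦3]→  3^(3 + 1) = 81  −1 ⇒ G_1=80
G_1=80  [base 3] 2·3^3 + 2·3^2 + 2·3 + 2  →[3↦4]→  2·4^4 + 2·4^2 + 2·4 + 2 = 554  −1 ⇒ G_2=553
G_2=553  [base 4] 2·4^4 + 2·4^2 + 2·4 + 1  →[4↦5]→  2·5^5 + 2·5^2 + 2·5 + 1 = 6311  −1 ⇒ G_3=6310
G_3=6310  [base 5] 2·5^5 + 2·5^2 + 2·5  →[5↦6]→  2·6^6 + 2·6^2 + 2·6 = 93396  −1 ⇒ G_4=93395
G_4=93395  [base 6] 2·6^6 + 2·6^2 + 6 + 5  →[6↦7]→  2·7^7 + 2·7^2 + 7 + 5 = 1647196  −1 ⇒ G_5=1647195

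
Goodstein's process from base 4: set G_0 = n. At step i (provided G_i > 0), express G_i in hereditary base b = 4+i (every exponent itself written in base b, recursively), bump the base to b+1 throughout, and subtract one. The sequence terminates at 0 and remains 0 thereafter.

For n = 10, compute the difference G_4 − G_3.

i=0: 10 = 2·4 + 2 (b=4); 4→5: 2·5 + 2 = 12; 12−1 = 11
i=1: 11 = 2·5 + 1 (b=5); 5→6: 2·6 + 1 = 13; 13−1 = 12
i=2: 12 = 2·6 (b=6); 6→7: 2·7 = 14; 14−1 = 13
i=3: 13 = 7 + 6 (b=7); 7→8: 8 + 6 = 14; 14−1 = 13

0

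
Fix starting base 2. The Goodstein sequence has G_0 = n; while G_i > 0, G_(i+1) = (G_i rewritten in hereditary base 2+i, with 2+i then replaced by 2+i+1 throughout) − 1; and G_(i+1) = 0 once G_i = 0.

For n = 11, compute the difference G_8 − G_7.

67328168473

[0] 11 ≡ 2^(2 + 1) + 2 + 1 (base 2). Lift 3: 85. −1: 84.
[1] 84 ≡ 3^(3 + 1) + 3 (base 3). Lift 4: 1028. −1: 1027.
[2] 1027 ≡ 4^(4 + 1) + 3 (base 4). Lift 5: 15628. −1: 15627.
[3] 15627 ≡ 5^(5 + 1) + 2 (base 5). Lift 6: 279938. −1: 279937.
[4] 279937 ≡ 6^(6 + 1) + 1 (base 6). Lift 7: 5764802. −1: 5764801.
[5] 5764801 ≡ 7^(7 + 1) (base 7). Lift 8: 134217728. −1: 134217727.
[6] 134217727 ≡ 7·8^8 + 7·8^7 + 7·8^6 + 7·8^5 + 7·8^4 + 7·8^3 + 7·8^2 + 7·8 + 7 (base 8). Lift 9: 2749609303. −1: 2749609302.
[7] 2749609302 ≡ 7·9^9 + 7·9^7 + 7·9^6 + 7·9^5 + 7·9^4 + 7·9^3 + 7·9^2 + 7·9 + 6 (base 9). Lift 10: 70077777776. −1: 70077777775.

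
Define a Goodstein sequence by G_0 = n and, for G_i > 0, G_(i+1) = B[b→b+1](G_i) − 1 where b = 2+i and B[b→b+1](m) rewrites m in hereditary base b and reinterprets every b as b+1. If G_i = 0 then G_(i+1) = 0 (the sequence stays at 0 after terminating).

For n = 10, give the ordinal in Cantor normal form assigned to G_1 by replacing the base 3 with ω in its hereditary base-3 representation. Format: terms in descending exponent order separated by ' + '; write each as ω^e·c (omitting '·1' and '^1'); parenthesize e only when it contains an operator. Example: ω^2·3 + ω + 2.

ω^(ω + 1) + 2

step 0: 10 = 2^(2 + 1) + 2; sub 3 for 2: 3^(3 + 1) + 3; = 84; G_1 = 84−1 = 83
step 1: 83 = 3^(3 + 1) + 2; sub 4 for 3: 4^(4 + 1) + 2; = 1026; G_2 = 1026−1 = 1025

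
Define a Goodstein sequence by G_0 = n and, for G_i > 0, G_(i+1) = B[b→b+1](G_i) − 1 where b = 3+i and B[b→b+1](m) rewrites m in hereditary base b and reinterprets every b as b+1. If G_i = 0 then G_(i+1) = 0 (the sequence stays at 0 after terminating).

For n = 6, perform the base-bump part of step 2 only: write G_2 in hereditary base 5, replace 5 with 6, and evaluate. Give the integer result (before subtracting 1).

8

(0) 6|_3 = 2·3 ↦ 2·4|_4 = 8 ⇒ 7
(1) 7|_4 = 4 + 3 ↦ 5 + 3|_5 = 8 ⇒ 7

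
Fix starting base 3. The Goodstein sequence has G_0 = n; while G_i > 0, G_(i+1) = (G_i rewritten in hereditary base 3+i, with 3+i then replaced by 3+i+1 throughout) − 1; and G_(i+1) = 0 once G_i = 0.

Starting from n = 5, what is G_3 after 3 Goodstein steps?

5

base 3: 5 = 3 + 2; at 4: 4 + 2 = 6; next = 5
base 4: 5 = 4 + 1; at 5: 5 + 1 = 6; next = 5
base 5: 5 = 5; at 6: 6 = 6; next = 5
base 6: 5 = 5; at 7: 5 = 5; next = 4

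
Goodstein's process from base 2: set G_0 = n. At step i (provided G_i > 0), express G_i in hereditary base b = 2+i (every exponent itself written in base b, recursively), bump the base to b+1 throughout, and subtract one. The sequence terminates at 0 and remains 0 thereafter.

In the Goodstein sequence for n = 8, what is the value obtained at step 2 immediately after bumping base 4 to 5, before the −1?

6311

base 2: 8 = 2^(2 + 1); at 3: 3^(3 + 1) = 81; next = 80
base 3: 80 = 2·3^3 + 2·3^2 + 2·3 + 2; at 4: 2·4^4 + 2·4^2 + 2·4 + 2 = 554; next = 553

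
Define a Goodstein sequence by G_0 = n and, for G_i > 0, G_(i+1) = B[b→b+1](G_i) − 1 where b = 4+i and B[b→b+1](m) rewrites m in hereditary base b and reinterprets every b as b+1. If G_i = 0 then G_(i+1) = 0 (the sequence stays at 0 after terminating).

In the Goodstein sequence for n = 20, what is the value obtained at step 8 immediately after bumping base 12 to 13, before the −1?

124

[0] 20 ≡ 4^2 + 4 (base 4). Lift 5: 30. −1: 29.
[1] 29 ≡ 5^2 + 4 (base 5). Lift 6: 40. −1: 39.
[2] 39 ≡ 6^2 + 3 (base 6). Lift 7: 52. −1: 51.
[3] 51 ≡ 7^2 + 2 (base 7). Lift 8: 66. −1: 65.
[4] 65 ≡ 8^2 + 1 (base 8). Lift 9: 82. −1: 81.
[5] 81 ≡ 9^2 (base 9). Lift 10: 100. −1: 99.
[6] 99 ≡ 9·10 + 9 (base 10). Lift 11: 108. −1: 107.
[7] 107 ≡ 9·11 + 8 (base 11). Lift 12: 116. −1: 115.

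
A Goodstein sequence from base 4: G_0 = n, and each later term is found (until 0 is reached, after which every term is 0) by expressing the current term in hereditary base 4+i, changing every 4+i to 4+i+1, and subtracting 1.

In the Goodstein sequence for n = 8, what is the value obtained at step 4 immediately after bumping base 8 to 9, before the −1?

10

step 0: 8 = 2·4; sub 5 for 4: 2·5; = 10; G_1 = 10−1 = 9
step 1: 9 = 5 + 4; sub 6 for 5: 6 + 4; = 10; G_2 = 10−1 = 9
step 2: 9 = 6 + 3; sub 7 for 6: 7 + 3; = 10; G_3 = 10−1 = 9
step 3: 9 = 7 + 2; sub 8 for 7: 8 + 2; = 10; G_4 = 10−1 = 9
step 4: 9 = 8 + 1; sub 9 for 8: 9 + 1; = 10; G_5 = 10−1 = 9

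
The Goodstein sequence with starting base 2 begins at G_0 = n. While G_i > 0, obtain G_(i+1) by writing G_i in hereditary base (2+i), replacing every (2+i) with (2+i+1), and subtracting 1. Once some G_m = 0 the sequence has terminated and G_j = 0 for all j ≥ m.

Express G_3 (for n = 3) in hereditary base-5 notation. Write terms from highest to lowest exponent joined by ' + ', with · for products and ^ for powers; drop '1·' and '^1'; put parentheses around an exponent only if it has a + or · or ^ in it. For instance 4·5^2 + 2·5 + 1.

G_0=3  [base 2] 2 + 1  →[2↦3]→  3 + 1 = 4  −1 ⇒ G_1=3
G_1=3  [base 3] 3  →[3↦4]→  4 = 4  −1 ⇒ G_2=3
G_2=3  [base 4] 3  →[4↦5]→  3 = 3  −1 ⇒ G_3=2
G_3=2  [base 5] 2  →[5↦6]→  2 = 2  −1 ⇒ G_4=1

2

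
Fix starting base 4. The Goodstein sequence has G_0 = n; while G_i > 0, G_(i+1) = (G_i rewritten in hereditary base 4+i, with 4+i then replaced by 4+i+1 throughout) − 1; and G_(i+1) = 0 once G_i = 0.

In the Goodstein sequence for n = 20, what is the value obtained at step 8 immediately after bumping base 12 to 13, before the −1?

124

G_0=20  [base 4] 4^2 + 4  →[4↦5]→  5^2 + 5 = 30  −1 ⇒ G_1=29
G_1=29  [base 5] 5^2 + 4  →[5↦6]→  6^2 + 4 = 40  −1 ⇒ G_2=39
G_2=39  [base 6] 6^2 + 3  →[6↦7]→  7^2 + 3 = 52  −1 ⇒ G_3=51
G_3=51  [base 7] 7^2 + 2  →[7↦8]→  8^2 + 2 = 66  −1 ⇒ G_4=65
G_4=65  [base 8] 8^2 + 1  →[8↦9]→  9^2 + 1 = 82  −1 ⇒ G_5=81
G_5=81  [base 9] 9^2  →[9↦10]→  10^2 = 100  −1 ⇒ G_6=99
G_6=99  [base 10] 9·10 + 9  →[10↦11]→  9·11 + 9 = 108  −1 ⇒ G_7=107
G_7=107  [base 11] 9·11 + 8  →[11↦12]→  9·12 + 8 = 116  −1 ⇒ G_8=115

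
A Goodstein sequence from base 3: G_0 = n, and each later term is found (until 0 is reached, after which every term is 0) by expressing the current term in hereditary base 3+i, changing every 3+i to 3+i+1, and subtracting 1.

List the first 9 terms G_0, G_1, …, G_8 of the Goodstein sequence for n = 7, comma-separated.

7 —HB3→ 2·3 + 1 —bump→ 2·4 + 1 = 9 —(−1)→ 8
8 —HB4→ 2·4 —bump→ 2·5 = 10 —(−1)→ 9
9 —HB5→ 5 + 4 —bump→ 6 + 4 = 10 —(−1)→ 9
9 —HB6→ 6 + 3 —bump→ 7 + 3 = 10 —(−1)→ 9
9 —HB7→ 7 + 2 —bump→ 8 + 2 = 10 —(−1)→ 9
9 —HB8→ 8 + 1 —bump→ 9 + 1 = 10 —(−1)→ 9
9 —HB9→ 9 —bump→ 10 = 10 —(−1)→ 9
9 —HB10→ 9 —bump→ 9 = 9 —(−1)→ 8

7, 8, 9, 9, 9, 9, 9, 9, 8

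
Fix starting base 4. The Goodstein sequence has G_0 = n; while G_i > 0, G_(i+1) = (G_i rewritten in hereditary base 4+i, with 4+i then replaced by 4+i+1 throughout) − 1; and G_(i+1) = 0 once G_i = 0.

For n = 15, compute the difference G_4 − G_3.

2

G_0=15  [base 4] 3·4 + 3  →[4↦5]→  3·5 + 3 = 18  −1 ⇒ G_1=17
G_1=17  [base 5] 3·5 + 2  →[5↦6]→  3·6 + 2 = 20  −1 ⇒ G_2=19
G_2=19  [base 6] 3·6 + 1  →[6↦7]→  3·7 + 1 = 22  −1 ⇒ G_3=21
G_3=21  [base 7] 3·7  →[7↦8]→  3·8 = 24  −1 ⇒ G_4=23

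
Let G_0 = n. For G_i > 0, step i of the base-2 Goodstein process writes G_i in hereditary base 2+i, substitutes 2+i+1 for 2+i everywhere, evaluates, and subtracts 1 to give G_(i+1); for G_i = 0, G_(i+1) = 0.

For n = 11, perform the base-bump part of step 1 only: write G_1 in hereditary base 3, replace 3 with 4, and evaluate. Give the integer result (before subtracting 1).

1028

(0) 11|_2 = 2^(2 + 1) + 2 + 1 ↦ 3^(3 + 1) + 3 + 1|_3 = 85 ⇒ 84
(1) 84|_3 = 3^(3 + 1) + 3 ↦ 4^(4 + 1) + 4|_4 = 1028 ⇒ 1027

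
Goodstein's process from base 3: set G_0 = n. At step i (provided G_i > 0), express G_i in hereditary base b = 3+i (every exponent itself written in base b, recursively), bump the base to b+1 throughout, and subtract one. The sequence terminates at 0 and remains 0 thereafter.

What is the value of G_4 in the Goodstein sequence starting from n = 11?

39

step 0: 11 = 3^2 + 2; sub 4 for 3: 4^2 + 2; = 18; G_1 = 18−1 = 17
step 1: 17 = 4^2 + 1; sub 5 for 4: 5^2 + 1; = 26; G_2 = 26−1 = 25
step 2: 25 = 5^2; sub 6 for 5: 6^2; = 36; G_3 = 36−1 = 35
step 3: 35 = 5·6 + 5; sub 7 for 6: 5·7 + 5; = 40; G_4 = 40−1 = 39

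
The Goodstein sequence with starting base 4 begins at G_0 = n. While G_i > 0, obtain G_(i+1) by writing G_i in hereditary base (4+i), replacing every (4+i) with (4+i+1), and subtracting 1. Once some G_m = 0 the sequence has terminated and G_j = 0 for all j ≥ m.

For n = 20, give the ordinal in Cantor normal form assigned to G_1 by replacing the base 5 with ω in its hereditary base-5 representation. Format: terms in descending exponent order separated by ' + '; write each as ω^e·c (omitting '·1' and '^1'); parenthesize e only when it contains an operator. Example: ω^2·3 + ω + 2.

ω^2 + 4

base 4: 20 = 4^2 + 4; at 5: 5^2 + 5 = 30; next = 29
base 5: 29 = 5^2 + 4; at 6: 6^2 + 4 = 40; next = 39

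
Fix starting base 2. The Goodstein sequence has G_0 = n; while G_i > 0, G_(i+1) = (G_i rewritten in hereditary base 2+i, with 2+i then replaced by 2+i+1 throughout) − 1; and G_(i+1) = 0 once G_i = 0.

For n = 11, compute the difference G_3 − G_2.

G_0 = 11. HB_2(11) = 2^(2 + 1) + 2 + 1. Bump = 85. G_1 = 84.
G_1 = 84. HB_3(84) = 3^(3 + 1) + 3. Bump = 1028. G_2 = 1027.
G_2 = 1027. HB_4(1027) = 4^(4 + 1) + 3. Bump = 15628. G_3 = 15627.

14600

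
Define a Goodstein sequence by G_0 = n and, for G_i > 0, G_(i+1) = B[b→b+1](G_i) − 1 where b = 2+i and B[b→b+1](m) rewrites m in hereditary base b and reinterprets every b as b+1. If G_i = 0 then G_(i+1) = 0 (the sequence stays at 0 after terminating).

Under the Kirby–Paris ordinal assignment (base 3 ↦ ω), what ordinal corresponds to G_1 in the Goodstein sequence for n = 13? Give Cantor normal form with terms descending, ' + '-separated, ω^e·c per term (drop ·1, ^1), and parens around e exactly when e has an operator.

ω^(ω + 1) + ω^ω

G_0 = 13. HB_2(13) = 2^(2 + 1) + 2^2 + 1. Bump = 109. G_1 = 108.
G_1 = 108. HB_3(108) = 3^(3 + 1) + 3^3. Bump = 1280. G_2 = 1279.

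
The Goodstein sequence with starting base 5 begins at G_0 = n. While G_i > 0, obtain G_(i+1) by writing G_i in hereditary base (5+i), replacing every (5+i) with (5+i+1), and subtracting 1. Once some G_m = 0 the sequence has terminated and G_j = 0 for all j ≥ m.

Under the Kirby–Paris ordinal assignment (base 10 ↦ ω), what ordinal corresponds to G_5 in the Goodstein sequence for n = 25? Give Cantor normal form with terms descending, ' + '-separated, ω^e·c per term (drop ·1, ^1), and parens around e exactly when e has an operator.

ω·5 + 1

(0) 25|_5 = 5^2 ↦ 6^2|_6 = 36 ⇒ 35
(1) 35|_6 = 5·6 + 5 ↦ 5·7 + 5|_7 = 40 ⇒ 39
(2) 39|_7 = 5·7 + 4 ↦ 5·8 + 4|_8 = 44 ⇒ 43
(3) 43|_8 = 5·8 + 3 ↦ 5·9 + 3|_9 = 48 ⇒ 47
(4) 47|_9 = 5·9 + 2 ↦ 5·10 + 2|_10 = 52 ⇒ 51
(5) 51|_10 = 5·10 + 1 ↦ 5·11 + 1|_11 = 56 ⇒ 55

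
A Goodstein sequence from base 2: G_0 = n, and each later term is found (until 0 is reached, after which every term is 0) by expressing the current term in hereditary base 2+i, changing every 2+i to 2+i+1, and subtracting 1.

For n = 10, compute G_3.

15625

G_0=10  [base 2] 2^(2 + 1) + 2  →[2↦3]→  3^(3 + 1) + 3 = 84  −1 ⇒ G_1=83
G_1=83  [base 3] 3^(3 + 1) + 2  →[3↦4]→  4^(4 + 1) + 2 = 1026  −1 ⇒ G_2=1025
G_2=1025  [base 4] 4^(4 + 1) + 1  →[4↦5]→  5^(5 + 1) + 1 = 15626  −1 ⇒ G_3=15625
G_3=15625  [base 5] 5^(5 + 1)  →[5↦6]→  6^(6 + 1) = 279936  −1 ⇒ G_4=279935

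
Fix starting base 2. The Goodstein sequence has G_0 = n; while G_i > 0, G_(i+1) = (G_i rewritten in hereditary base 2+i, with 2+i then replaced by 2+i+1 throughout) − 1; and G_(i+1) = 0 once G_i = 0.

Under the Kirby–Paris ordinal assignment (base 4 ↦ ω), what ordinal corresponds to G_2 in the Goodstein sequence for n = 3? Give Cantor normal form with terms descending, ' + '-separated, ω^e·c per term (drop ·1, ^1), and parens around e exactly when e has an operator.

3 —HB2→ 2 + 1 —bump→ 3 + 1 = 4 —(−1)→ 3
3 —HB3→ 3 —bump→ 4 = 4 —(−1)→ 3
3 —HB4→ 3 —bump→ 3 = 3 —(−1)→ 2

3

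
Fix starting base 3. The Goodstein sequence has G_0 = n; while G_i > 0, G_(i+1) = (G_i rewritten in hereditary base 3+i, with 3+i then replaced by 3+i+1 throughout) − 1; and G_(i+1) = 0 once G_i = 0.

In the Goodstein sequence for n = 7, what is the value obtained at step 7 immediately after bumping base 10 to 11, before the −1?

G_0=7  [base 3] 2·3 + 1  →[3↦4]→  2·4 + 1 = 9  −1 ⇒ G_1=8
G_1=8  [base 4] 2·4  →[4↦5]→  2·5 = 10  −1 ⇒ G_2=9
G_2=9  [base 5] 5 + 4  →[5↦6]→  6 + 4 = 10  −1 ⇒ G_3=9
G_3=9  [base 6] 6 + 3  →[6↦7]→  7 + 3 = 10  −1 ⇒ G_4=9
G_4=9  [base 7] 7 + 2  →[7↦8]→  8 + 2 = 10  −1 ⇒ G_5=9
G_5=9  [base 8] 8 + 1  →[8↦9]→  9 + 1 = 10  −1 ⇒ G_6=9
G_6=9  [base 9] 9  →[9↦10]→  10 = 10  −1 ⇒ G_7=9
G_7=9  [base 10] 9  →[10↦11]→  9 = 9  −1 ⇒ G_8=8

9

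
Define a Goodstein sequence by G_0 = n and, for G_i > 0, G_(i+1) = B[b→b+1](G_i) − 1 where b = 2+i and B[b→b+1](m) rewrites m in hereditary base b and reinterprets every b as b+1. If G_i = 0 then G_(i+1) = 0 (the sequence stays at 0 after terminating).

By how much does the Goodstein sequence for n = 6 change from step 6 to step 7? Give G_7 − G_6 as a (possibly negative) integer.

i=0: 6 = 2^2 + 2 (b=2); 2→3: 3^3 + 3 = 30; 30−1 = 29
i=1: 29 = 3^3 + 2 (b=3); 3→4: 4^4 + 2 = 258; 258−1 = 257
i=2: 257 = 4^4 + 1 (b=4); 4→5: 5^5 + 1 = 3126; 3126−1 = 3125
i=3: 3125 = 5^5 (b=5); 5→6: 6^6 = 46656; 46656−1 = 46655
i=4: 46655 = 5·6^5 + 5·6^4 + 5·6^3 + 5·6^2 + 5·6 + 5 (b=6); 6→7: 5·7^5 + 5·7^4 + 5·7^3 + 5·7^2 + 5·7 + 5 = 98040; 98040−1 = 98039
i=5: 98039 = 5·7^5 + 5·7^4 + 5·7^3 + 5·7^2 + 5·7 + 4 (b=7); 7→8: 5·8^5 + 5·8^4 + 5·8^3 + 5·8^2 + 5·8 + 4 = 187244; 187244−1 = 187243
i=6: 187243 = 5·8^5 + 5·8^4 + 5·8^3 + 5·8^2 + 5·8 + 3 (b=8); 8→9: 5·9^5 + 5·9^4 + 5·9^3 + 5·9^2 + 5·9 + 3 = 332148; 332148−1 = 332147

144904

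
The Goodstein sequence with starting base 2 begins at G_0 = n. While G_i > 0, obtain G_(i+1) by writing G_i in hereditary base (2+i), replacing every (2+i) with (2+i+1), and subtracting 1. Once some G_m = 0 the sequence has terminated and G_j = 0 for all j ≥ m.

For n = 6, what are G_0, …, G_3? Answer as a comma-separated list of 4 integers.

6, 29, 257, 3125

G_0=6  [base 2] 2^2 + 2  →[2↦3]→  3^3 + 3 = 30  −1 ⇒ G_1=29
G_1=29  [base 3] 3^3 + 2  →[3↦4]→  4^4 + 2 = 258  −1 ⇒ G_2=257
G_2=257  [base 4] 4^4 + 1  →[4↦5]→  5^5 + 1 = 3126  −1 ⇒ G_3=3125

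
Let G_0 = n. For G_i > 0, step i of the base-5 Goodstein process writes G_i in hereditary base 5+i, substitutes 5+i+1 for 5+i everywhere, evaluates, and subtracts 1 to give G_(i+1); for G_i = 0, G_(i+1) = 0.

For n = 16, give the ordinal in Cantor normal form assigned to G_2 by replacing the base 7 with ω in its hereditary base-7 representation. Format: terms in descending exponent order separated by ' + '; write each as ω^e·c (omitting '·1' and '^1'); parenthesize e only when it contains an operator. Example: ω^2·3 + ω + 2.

[0] 16 ≡ 3·5 + 1 (base 5). Lift 6: 19. −1: 18.
[1] 18 ≡ 3·6 (base 6). Lift 7: 21. −1: 20.
[2] 20 ≡ 2·7 + 6 (base 7). Lift 8: 22. −1: 21.

ω·2 + 6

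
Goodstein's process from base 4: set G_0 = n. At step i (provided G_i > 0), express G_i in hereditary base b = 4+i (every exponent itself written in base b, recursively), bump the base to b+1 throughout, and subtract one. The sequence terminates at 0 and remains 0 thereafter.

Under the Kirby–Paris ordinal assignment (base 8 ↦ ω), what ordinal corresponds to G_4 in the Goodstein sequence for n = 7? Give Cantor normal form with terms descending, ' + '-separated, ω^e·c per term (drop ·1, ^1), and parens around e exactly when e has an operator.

step 0: 7 = 4 + 3; sub 5 for 4: 5 + 3; = 8; G_1 = 8−1 = 7
step 1: 7 = 5 + 2; sub 6 for 5: 6 + 2; = 8; G_2 = 8−1 = 7
step 2: 7 = 6 + 1; sub 7 for 6: 7 + 1; = 8; G_3 = 8−1 = 7
step 3: 7 = 7; sub 8 for 7: 8; = 8; G_4 = 8−1 = 7
step 4: 7 = 7; sub 9 for 8: 7; = 7; G_5 = 7−1 = 6

7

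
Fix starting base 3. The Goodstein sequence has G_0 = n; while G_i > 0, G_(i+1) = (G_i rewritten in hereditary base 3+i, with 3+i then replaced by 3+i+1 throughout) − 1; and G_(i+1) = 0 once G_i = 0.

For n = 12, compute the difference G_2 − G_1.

base 3: 12 = 3^2 + 3; at 4: 4^2 + 4 = 20; next = 19
base 4: 19 = 4^2 + 3; at 5: 5^2 + 3 = 28; next = 27

8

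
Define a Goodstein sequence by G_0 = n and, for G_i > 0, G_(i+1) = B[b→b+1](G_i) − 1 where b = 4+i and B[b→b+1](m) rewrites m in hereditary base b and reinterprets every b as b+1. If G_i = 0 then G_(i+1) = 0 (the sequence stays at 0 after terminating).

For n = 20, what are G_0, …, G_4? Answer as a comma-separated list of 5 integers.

20, 29, 39, 51, 65

base 4: 20 = 4^2 + 4; at 5: 5^2 + 5 = 30; next = 29
base 5: 29 = 5^2 + 4; at 6: 6^2 + 4 = 40; next = 39
base 6: 39 = 6^2 + 3; at 7: 7^2 + 3 = 52; next = 51
base 7: 51 = 7^2 + 2; at 8: 8^2 + 2 = 66; next = 65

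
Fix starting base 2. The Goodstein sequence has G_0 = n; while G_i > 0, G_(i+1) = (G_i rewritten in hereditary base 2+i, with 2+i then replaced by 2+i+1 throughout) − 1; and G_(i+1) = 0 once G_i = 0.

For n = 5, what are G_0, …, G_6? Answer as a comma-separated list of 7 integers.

(0) 5|_2 = 2^2 + 1 ↦ 3^3 + 1|_3 = 28 ⇒ 27
(1) 27|_3 = 3^3 ↦ 4^4|_4 = 256 ⇒ 255
(2) 255|_4 = 3·4^3 + 3·4^2 + 3·4 + 3 ↦ 3·5^3 + 3·5^2 + 3·5 + 3|_5 = 468 ⇒ 467
(3) 467|_5 = 3·5^3 + 3·5^2 + 3·5 + 2 ↦ 3·6^3 + 3·6^2 + 3·6 + 2|_6 = 776 ⇒ 775
(4) 775|_6 = 3·6^3 + 3·6^2 + 3·6 + 1 ↦ 3·7^3 + 3·7^2 + 3·7 + 1|_7 = 1198 ⇒ 1197
(5) 1197|_7 = 3·7^3 + 3·7^2 + 3·7 ↦ 3·8^3 + 3·8^2 + 3·8|_8 = 1752 ⇒ 1751

5, 27, 255, 467, 775, 1197, 1751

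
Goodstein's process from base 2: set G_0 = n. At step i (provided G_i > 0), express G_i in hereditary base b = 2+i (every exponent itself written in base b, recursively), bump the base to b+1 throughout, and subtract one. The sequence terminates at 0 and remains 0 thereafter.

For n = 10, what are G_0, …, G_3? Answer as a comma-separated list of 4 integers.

10, 83, 1025, 15625

G_0=10  [base 2] 2^(2 + 1) + 2  →[2↦3]→  3^(3 + 1) + 3 = 84  −1 ⇒ G_1=83
G_1=83  [base 3] 3^(3 + 1) + 2  →[3↦4]→  4^(4 + 1) + 2 = 1026  −1 ⇒ G_2=1025
G_2=1025  [base 4] 4^(4 + 1) + 1  →[4↦5]→  5^(5 + 1) + 1 = 15626  −1 ⇒ G_3=15625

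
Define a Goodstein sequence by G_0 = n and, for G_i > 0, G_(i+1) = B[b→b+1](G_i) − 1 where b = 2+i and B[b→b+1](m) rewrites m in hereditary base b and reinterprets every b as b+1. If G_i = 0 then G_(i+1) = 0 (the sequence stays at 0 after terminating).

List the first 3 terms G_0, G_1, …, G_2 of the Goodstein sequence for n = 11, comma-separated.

G_0=11  [base 2] 2^(2 + 1) + 2 + 1  →[2↦3]→  3^(3 + 1) + 3 + 1 = 85  −1 ⇒ G_1=84
G_1=84  [base 3] 3^(3 + 1) + 3  →[3↦4]→  4^(4 + 1) + 4 = 1028  −1 ⇒ G_2=1027

11, 84, 1027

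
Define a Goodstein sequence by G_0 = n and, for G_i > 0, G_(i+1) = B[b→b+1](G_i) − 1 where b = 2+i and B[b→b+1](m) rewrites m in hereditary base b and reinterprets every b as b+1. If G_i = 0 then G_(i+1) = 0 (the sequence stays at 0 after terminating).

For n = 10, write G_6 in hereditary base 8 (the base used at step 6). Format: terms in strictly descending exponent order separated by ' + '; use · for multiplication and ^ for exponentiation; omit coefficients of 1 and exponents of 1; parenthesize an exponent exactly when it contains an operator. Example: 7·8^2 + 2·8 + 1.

5·8^8 + 5·8^5 + 5·8^4 + 5·8^3 + 5·8^2 + 5·8 + 3

i=0: 10 = 2^(2 + 1) + 2 (b=2); 2→3: 3^(3 + 1) + 3 = 84; 84−1 = 83
i=1: 83 = 3^(3 + 1) + 2 (b=3); 3→4: 4^(4 + 1) + 2 = 1026; 1026−1 = 1025
i=2: 1025 = 4^(4 + 1) + 1 (b=4); 4→5: 5^(5 + 1) + 1 = 15626; 15626−1 = 15625
i=3: 15625 = 5^(5 + 1) (b=5); 5→6: 6^(6 + 1) = 279936; 279936−1 = 279935
i=4: 279935 = 5·6^6 + 5·6^5 + 5·6^4 + 5·6^3 + 5·6^2 + 5·6 + 5 (b=6); 6→7: 5·7^7 + 5·7^5 + 5·7^4 + 5·7^3 + 5·7^2 + 5·7 + 5 = 4215755; 4215755−1 = 4215754
i=5: 4215754 = 5·7^7 + 5·7^5 + 5·7^4 + 5·7^3 + 5·7^2 + 5·7 + 4 (b=7); 7→8: 5·8^8 + 5·8^5 + 5·8^4 + 5·8^3 + 5·8^2 + 5·8 + 4 = 84073324; 84073324−1 = 84073323
i=6: 84073323 = 5·8^8 + 5·8^5 + 5·8^4 + 5·8^3 + 5·8^2 + 5·8 + 3 (b=8); 8→9: 5·9^9 + 5·9^5 + 5·9^4 + 5·9^3 + 5·9^2 + 5·9 + 3 = 1937434593; 1937434593−1 = 1937434592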